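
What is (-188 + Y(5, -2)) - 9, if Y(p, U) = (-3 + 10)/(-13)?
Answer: -2568/13 ≈ -197.54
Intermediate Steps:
Y(p, U) = -7/13 (Y(p, U) = 7*(-1/13) = -7/13)
(-188 + Y(5, -2)) - 9 = (-188 - 7/13) - 9 = -2451/13 - 9 = -2568/13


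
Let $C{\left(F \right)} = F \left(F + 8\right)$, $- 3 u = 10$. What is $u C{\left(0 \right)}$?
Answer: $0$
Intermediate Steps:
$u = - \frac{10}{3}$ ($u = \left(- \frac{1}{3}\right) 10 = - \frac{10}{3} \approx -3.3333$)
$C{\left(F \right)} = F \left(8 + F\right)$
$u C{\left(0 \right)} = - \frac{10 \cdot 0 \left(8 + 0\right)}{3} = - \frac{10 \cdot 0 \cdot 8}{3} = \left(- \frac{10}{3}\right) 0 = 0$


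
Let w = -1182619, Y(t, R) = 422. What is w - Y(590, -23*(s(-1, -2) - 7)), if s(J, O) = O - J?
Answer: -1183041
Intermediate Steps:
w - Y(590, -23*(s(-1, -2) - 7)) = -1182619 - 1*422 = -1182619 - 422 = -1183041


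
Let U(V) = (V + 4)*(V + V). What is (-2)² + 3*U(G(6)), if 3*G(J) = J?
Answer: 76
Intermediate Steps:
G(J) = J/3
U(V) = 2*V*(4 + V) (U(V) = (4 + V)*(2*V) = 2*V*(4 + V))
(-2)² + 3*U(G(6)) = (-2)² + 3*(2*((⅓)*6)*(4 + (⅓)*6)) = 4 + 3*(2*2*(4 + 2)) = 4 + 3*(2*2*6) = 4 + 3*24 = 4 + 72 = 76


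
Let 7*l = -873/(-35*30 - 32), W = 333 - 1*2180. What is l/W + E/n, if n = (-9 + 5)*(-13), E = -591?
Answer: -4133824797/363718628 ≈ -11.365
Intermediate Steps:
n = 52 (n = -4*(-13) = 52)
W = -1847 (W = 333 - 2180 = -1847)
l = 873/7574 (l = (-873/(-35*30 - 32))/7 = (-873/(-1050 - 32))/7 = (-873/(-1082))/7 = (-873*(-1/1082))/7 = (⅐)*(873/1082) = 873/7574 ≈ 0.11526)
l/W + E/n = (873/7574)/(-1847) - 591/52 = (873/7574)*(-1/1847) - 591*1/52 = -873/13989178 - 591/52 = -4133824797/363718628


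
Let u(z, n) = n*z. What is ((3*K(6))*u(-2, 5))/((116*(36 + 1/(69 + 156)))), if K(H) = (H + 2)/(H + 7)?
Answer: -13500/3054077 ≈ -0.0044203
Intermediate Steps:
K(H) = (2 + H)/(7 + H)
((3*K(6))*u(-2, 5))/((116*(36 + 1/(69 + 156)))) = ((3*((2 + 6)/(7 + 6)))*(5*(-2)))/((116*(36 + 1/(69 + 156)))) = ((3*(8/13))*(-10))/((116*(36 + 1/225))) = ((3*((1/13)*8))*(-10))/((116*(36 + 1/225))) = ((3*(8/13))*(-10))/((116*(8101/225))) = ((24/13)*(-10))/(939716/225) = -240/13*225/939716 = -13500/3054077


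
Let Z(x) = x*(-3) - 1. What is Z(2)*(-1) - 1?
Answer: 6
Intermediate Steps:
Z(x) = -1 - 3*x (Z(x) = -3*x - 1 = -1 - 3*x)
Z(2)*(-1) - 1 = (-1 - 3*2)*(-1) - 1 = (-1 - 6)*(-1) - 1 = -7*(-1) - 1 = 7 - 1 = 6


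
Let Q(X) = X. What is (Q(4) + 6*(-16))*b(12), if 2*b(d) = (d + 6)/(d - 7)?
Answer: -828/5 ≈ -165.60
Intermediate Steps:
b(d) = (6 + d)/(2*(-7 + d)) (b(d) = ((d + 6)/(d - 7))/2 = ((6 + d)/(-7 + d))/2 = (6 + d)/(2*(-7 + d)))
(Q(4) + 6*(-16))*b(12) = (4 + 6*(-16))*((6 + 12)/(2*(-7 + 12))) = (4 - 96)*((½)*18/5) = -46*18/5 = -92*9/5 = -828/5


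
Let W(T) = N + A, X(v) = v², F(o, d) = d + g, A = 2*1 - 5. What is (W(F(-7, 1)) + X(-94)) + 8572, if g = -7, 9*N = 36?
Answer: 17409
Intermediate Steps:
N = 4 (N = (⅑)*36 = 4)
A = -3 (A = 2 - 5 = -3)
F(o, d) = -7 + d (F(o, d) = d - 7 = -7 + d)
W(T) = 1 (W(T) = 4 - 3 = 1)
(W(F(-7, 1)) + X(-94)) + 8572 = (1 + (-94)²) + 8572 = (1 + 8836) + 8572 = 8837 + 8572 = 17409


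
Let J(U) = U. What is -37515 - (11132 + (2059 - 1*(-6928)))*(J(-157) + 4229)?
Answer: -81962083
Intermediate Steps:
-37515 - (11132 + (2059 - 1*(-6928)))*(J(-157) + 4229) = -37515 - (11132 + (2059 - 1*(-6928)))*(-157 + 4229) = -37515 - (11132 + (2059 + 6928))*4072 = -37515 - (11132 + 8987)*4072 = -37515 - 20119*4072 = -37515 - 1*81924568 = -37515 - 81924568 = -81962083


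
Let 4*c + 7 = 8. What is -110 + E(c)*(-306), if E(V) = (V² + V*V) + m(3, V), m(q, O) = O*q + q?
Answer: -5183/4 ≈ -1295.8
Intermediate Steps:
c = ¼ (c = -7/4 + (¼)*8 = -7/4 + 2 = ¼ ≈ 0.25000)
m(q, O) = q + O*q
E(V) = 3 + 2*V² + 3*V (E(V) = (V² + V*V) + 3*(1 + V) = (V² + V²) + (3 + 3*V) = 2*V² + (3 + 3*V) = 3 + 2*V² + 3*V)
-110 + E(c)*(-306) = -110 + (3 + 2*(¼)² + 3*(¼))*(-306) = -110 + (3 + 2*(1/16) + ¾)*(-306) = -110 + (3 + ⅛ + ¾)*(-306) = -110 + (31/8)*(-306) = -110 - 4743/4 = -5183/4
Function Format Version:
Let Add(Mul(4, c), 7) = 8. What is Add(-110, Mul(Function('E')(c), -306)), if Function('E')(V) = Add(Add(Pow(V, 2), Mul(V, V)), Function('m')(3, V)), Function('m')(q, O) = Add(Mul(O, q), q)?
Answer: Rational(-5183, 4) ≈ -1295.8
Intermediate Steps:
c = Rational(1, 4) (c = Add(Rational(-7, 4), Mul(Rational(1, 4), 8)) = Add(Rational(-7, 4), 2) = Rational(1, 4) ≈ 0.25000)
Function('m')(q, O) = Add(q, Mul(O, q))
Function('E')(V) = Add(3, Mul(2, Pow(V, 2)), Mul(3, V)) (Function('E')(V) = Add(Add(Pow(V, 2), Mul(V, V)), Mul(3, Add(1, V))) = Add(Add(Pow(V, 2), Pow(V, 2)), Add(3, Mul(3, V))) = Add(Mul(2, Pow(V, 2)), Add(3, Mul(3, V))) = Add(3, Mul(2, Pow(V, 2)), Mul(3, V)))
Add(-110, Mul(Function('E')(c), -306)) = Add(-110, Mul(Add(3, Mul(2, Pow(Rational(1, 4), 2)), Mul(3, Rational(1, 4))), -306)) = Add(-110, Mul(Add(3, Mul(2, Rational(1, 16)), Rational(3, 4)), -306)) = Add(-110, Mul(Add(3, Rational(1, 8), Rational(3, 4)), -306)) = Add(-110, Mul(Rational(31, 8), -306)) = Add(-110, Rational(-4743, 4)) = Rational(-5183, 4)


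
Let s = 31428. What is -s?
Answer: -31428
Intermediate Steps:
-s = -1*31428 = -31428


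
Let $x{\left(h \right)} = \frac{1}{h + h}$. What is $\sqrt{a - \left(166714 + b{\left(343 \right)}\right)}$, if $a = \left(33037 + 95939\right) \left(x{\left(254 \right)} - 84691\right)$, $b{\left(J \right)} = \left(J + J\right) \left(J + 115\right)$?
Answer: $\frac{i \sqrt{176186535757034}}{127} \approx 1.0452 \cdot 10^{5} i$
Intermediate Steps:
$b{\left(J \right)} = 2 J \left(115 + J\right)$
$x{\left(h \right)} = \frac{1}{2 h}$
$a = - \frac{1387234482588}{127}$ ($a = \left(33037 + 95939\right) \left(\frac{1}{2 \cdot 254} - 84691\right) = 128976 \left(\frac{1}{2} \cdot \frac{1}{254} - 84691\right) = 128976 \left(\frac{1}{508} - 84691\right) = 128976 \left(- \frac{43023027}{508}\right) = - \frac{1387234482588}{127} \approx -1.0923 \cdot 10^{10}$)
$\sqrt{a - \left(166714 + b{\left(343 \right)}\right)} = \sqrt{- \frac{1387234482588}{127} - \left(166714 + 2 \cdot 343 \left(115 + 343\right)\right)} = \sqrt{- \frac{1387234482588}{127} - \left(166714 + 2 \cdot 343 \cdot 458\right)} = \sqrt{- \frac{1387234482588}{127} - 480902} = \sqrt{- \frac{1387295557142}{127}} = \frac{i \sqrt{176186535757034}}{127}$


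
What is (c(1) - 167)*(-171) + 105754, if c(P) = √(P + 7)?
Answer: 134311 - 342*√2 ≈ 1.3383e+5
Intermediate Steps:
c(P) = √(7 + P)
(c(1) - 167)*(-171) + 105754 = (√(7 + 1) - 167)*(-171) + 105754 = (√8 - 167)*(-171) + 105754 = (2*√2 - 167)*(-171) + 105754 = (-167 + 2*√2)*(-171) + 105754 = (28557 - 342*√2) + 105754 = 134311 - 342*√2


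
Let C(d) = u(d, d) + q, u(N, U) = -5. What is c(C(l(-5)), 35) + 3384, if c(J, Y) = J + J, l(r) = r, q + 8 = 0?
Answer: 3358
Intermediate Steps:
q = -8 (q = -8 + 0 = -8)
C(d) = -13 (C(d) = -5 - 8 = -13)
c(J, Y) = 2*J
c(C(l(-5)), 35) + 3384 = 2*(-13) + 3384 = -26 + 3384 = 3358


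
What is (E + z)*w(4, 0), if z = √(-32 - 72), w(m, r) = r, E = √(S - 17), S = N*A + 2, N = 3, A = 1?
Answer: 0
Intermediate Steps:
S = 5 (S = 3*1 + 2 = 3 + 2 = 5)
E = 2*I*√3 (E = √(5 - 17) = √(-12) = 2*I*√3 ≈ 3.4641*I)
z = 2*I*√26 (z = √(-104) = 2*I*√26 ≈ 10.198*I)
(E + z)*w(4, 0) = (2*I*√3 + 2*I*√26)*0 = 0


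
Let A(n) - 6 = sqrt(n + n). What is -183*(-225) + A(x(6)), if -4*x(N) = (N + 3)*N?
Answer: 41181 + 3*I*sqrt(3) ≈ 41181.0 + 5.1962*I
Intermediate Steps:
x(N) = -N*(3 + N)/4 (x(N) = -(N + 3)*N/4 = -(3 + N)*N/4 = -N*(3 + N)/4)
A(n) = 6 + sqrt(2)*sqrt(n) (A(n) = 6 + sqrt(n + n) = 6 + sqrt(2*n) = 6 + sqrt(2)*sqrt(n))
-183*(-225) + A(x(6)) = -183*(-225) + (6 + sqrt(2)*sqrt(-1/4*6*(3 + 6))) = 41175 + (6 + sqrt(2)*sqrt(-1/4*6*9)) = 41175 + (6 + sqrt(2)*sqrt(-27/2)) = 41175 + (6 + sqrt(2)*(3*I*sqrt(6)/2)) = 41175 + (6 + 3*I*sqrt(3)) = 41181 + 3*I*sqrt(3)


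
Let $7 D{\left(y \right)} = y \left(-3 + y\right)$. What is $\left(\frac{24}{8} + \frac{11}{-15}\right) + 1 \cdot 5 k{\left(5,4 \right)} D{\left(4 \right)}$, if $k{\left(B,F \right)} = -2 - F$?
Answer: $- \frac{1562}{105} \approx -14.876$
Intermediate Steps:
$D{\left(y \right)} = \frac{y \left(-3 + y\right)}{7}$
$\left(\frac{24}{8} + \frac{11}{-15}\right) + 1 \cdot 5 k{\left(5,4 \right)} D{\left(4 \right)} = \left(\frac{24}{8} + \frac{11}{-15}\right) + 1 \cdot 5 \left(-2 - 4\right) \frac{1}{7} \cdot 4 \left(-3 + 4\right) = \left(24 \cdot \frac{1}{8} + 11 \left(- \frac{1}{15}\right)\right) + 5 \left(-2 - 4\right) \frac{1}{7} \cdot 4 \cdot 1 = \left(3 - \frac{11}{15}\right) + 5 \left(-6\right) \frac{4}{7} = \frac{34}{15} - \frac{120}{7} = - \frac{1562}{105}$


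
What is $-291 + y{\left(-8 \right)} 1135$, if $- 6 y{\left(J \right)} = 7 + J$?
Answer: $- \frac{611}{6} \approx -101.83$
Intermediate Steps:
$y{\left(J \right)} = - \frac{7}{6} - \frac{J}{6}$ ($y{\left(J \right)} = - \frac{7 + J}{6} = - \frac{7}{6} - \frac{J}{6}$)
$-291 + y{\left(-8 \right)} 1135 = -291 + \left(- \frac{7}{6} - - \frac{4}{3}\right) 1135 = -291 + \left(- \frac{7}{6} + \frac{4}{3}\right) 1135 = -291 + \frac{1}{6} \cdot 1135 = -291 + \frac{1135}{6} = - \frac{611}{6}$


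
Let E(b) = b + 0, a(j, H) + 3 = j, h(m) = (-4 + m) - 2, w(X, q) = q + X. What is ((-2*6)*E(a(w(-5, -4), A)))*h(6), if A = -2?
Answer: 0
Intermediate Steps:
w(X, q) = X + q
h(m) = -6 + m
a(j, H) = -3 + j
E(b) = b
((-2*6)*E(a(w(-5, -4), A)))*h(6) = ((-2*6)*(-3 + (-5 - 4)))*(-6 + 6) = -12*(-3 - 9)*0 = -12*(-12)*0 = 144*0 = 0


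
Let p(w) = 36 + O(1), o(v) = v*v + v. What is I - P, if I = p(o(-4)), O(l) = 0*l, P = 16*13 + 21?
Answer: -193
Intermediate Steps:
P = 229 (P = 208 + 21 = 229)
o(v) = v + v² (o(v) = v² + v = v + v²)
O(l) = 0
p(w) = 36 (p(w) = 36 + 0 = 36)
I = 36
I - P = 36 - 1*229 = 36 - 229 = -193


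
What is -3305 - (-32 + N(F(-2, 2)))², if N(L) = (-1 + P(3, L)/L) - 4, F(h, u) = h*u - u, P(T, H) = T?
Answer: -18845/4 ≈ -4711.3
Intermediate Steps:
F(h, u) = -u + h*u
N(L) = -5 + 3/L (N(L) = (-1 + 3/L) - 4 = -5 + 3/L)
-3305 - (-32 + N(F(-2, 2)))² = -3305 - (-32 + (-5 + 3/((2*(-1 - 2)))))² = -3305 - (-32 + (-5 + 3/((2*(-3)))))² = -3305 - (-32 + (-5 + 3/(-6)))² = -3305 - (-32 + (-5 + 3*(-⅙)))² = -3305 - (-32 + (-5 - ½))² = -3305 - (-32 - 11/2)² = -3305 - (-75/2)² = -3305 - 1*5625/4 = -3305 - 5625/4 = -18845/4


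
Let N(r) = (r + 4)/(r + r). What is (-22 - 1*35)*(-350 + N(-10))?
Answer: 199329/10 ≈ 19933.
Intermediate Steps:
N(r) = (4 + r)/(2*r) (N(r) = (4 + r)/((2*r)) = (4 + r)*(1/(2*r)) = (4 + r)/(2*r))
(-22 - 1*35)*(-350 + N(-10)) = (-22 - 1*35)*(-350 + (½)*(4 - 10)/(-10)) = (-22 - 35)*(-350 + (½)*(-⅒)*(-6)) = -57*(-350 + 3/10) = -57*(-3497/10) = 199329/10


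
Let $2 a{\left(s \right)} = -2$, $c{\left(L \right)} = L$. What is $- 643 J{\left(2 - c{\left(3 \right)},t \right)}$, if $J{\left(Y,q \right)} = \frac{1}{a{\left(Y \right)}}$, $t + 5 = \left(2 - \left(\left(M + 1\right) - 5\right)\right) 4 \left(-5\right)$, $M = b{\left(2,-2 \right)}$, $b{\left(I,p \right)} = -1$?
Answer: $643$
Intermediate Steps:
$M = -1$
$a{\left(s \right)} = -1$ ($a{\left(s \right)} = \frac{1}{2} \left(-2\right) = -1$)
$t = -145$ ($t = -5 + \left(2 - \left(\left(-1 + 1\right) - 5\right)\right) 4 \left(-5\right) = -5 + \left(2 - \left(0 - 5\right)\right) 4 \left(-5\right) = -5 + \left(2 - -5\right) 4 \left(-5\right) = -5 + \left(2 + 5\right) 4 \left(-5\right) = -5 + 7 \cdot 4 \left(-5\right) = -5 + 28 \left(-5\right) = -5 - 140 = -145$)
$J{\left(Y,q \right)} = -1$ ($J{\left(Y,q \right)} = \frac{1}{-1} = -1$)
$- 643 J{\left(2 - c{\left(3 \right)},t \right)} = \left(-643\right) \left(-1\right) = 643$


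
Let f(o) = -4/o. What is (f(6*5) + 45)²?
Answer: 452929/225 ≈ 2013.0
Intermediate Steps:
(f(6*5) + 45)² = (-4/(6*5) + 45)² = (-4/30 + 45)² = (-4*1/30 + 45)² = (-2/15 + 45)² = (673/15)² = 452929/225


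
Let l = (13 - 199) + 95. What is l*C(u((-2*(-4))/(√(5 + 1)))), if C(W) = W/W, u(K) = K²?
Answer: -91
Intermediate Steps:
C(W) = 1
l = -91 (l = -186 + 95 = -91)
l*C(u((-2*(-4))/(√(5 + 1)))) = -91*1 = -91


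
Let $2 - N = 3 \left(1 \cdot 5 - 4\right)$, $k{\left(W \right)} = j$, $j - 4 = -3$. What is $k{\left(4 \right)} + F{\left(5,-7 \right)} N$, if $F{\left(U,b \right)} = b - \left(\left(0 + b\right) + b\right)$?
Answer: $-6$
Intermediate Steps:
$j = 1$ ($j = 4 - 3 = 1$)
$k{\left(W \right)} = 1$
$F{\left(U,b \right)} = - b$ ($F{\left(U,b \right)} = b - \left(b + b\right) = b - 2 b = - b$)
$N = -1$ ($N = 2 - 3 \left(1 \cdot 5 - 4\right) = 2 - 3 \left(5 - 4\right) = 2 - 3 \cdot 1 = 2 - 3 = -1$)
$k{\left(4 \right)} + F{\left(5,-7 \right)} N = 1 + \left(-1\right) \left(-7\right) \left(-1\right) = 1 + 7 \left(-1\right) = 1 - 7 = -6$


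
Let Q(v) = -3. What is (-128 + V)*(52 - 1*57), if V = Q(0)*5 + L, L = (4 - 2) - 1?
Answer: 710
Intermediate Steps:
L = 1 (L = 2 - 1 = 1)
V = -14 (V = -3*5 + 1 = -15 + 1 = -14)
(-128 + V)*(52 - 1*57) = (-128 - 14)*(52 - 1*57) = -142*(52 - 57) = -142*(-5) = 710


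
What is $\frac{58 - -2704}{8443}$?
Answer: $\frac{2762}{8443} \approx 0.32714$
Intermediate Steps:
$\frac{58 - -2704}{8443} = \left(58 + 2704\right) \frac{1}{8443} = 2762 \cdot \frac{1}{8443} = \frac{2762}{8443}$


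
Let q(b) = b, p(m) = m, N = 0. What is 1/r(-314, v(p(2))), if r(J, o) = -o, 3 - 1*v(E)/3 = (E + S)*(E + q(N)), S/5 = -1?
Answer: -1/27 ≈ -0.037037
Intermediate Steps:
S = -5 (S = 5*(-1) = -5)
v(E) = 9 - 3*E*(-5 + E) (v(E) = 9 - 3*(E - 5)*(E + 0) = 9 - 3*(-5 + E)*E = 9 - 3*E*(-5 + E))
1/r(-314, v(p(2))) = 1/(-(9 - 3*2**2 + 15*2)) = 1/(-(9 - 3*4 + 30)) = 1/(-(9 - 12 + 30)) = 1/(-1*27) = 1/(-27) = -1/27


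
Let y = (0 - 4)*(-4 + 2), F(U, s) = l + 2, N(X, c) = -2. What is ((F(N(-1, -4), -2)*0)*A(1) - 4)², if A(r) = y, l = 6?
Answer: 16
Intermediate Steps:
F(U, s) = 8 (F(U, s) = 6 + 2 = 8)
y = 8 (y = -4*(-2) = 8)
A(r) = 8
((F(N(-1, -4), -2)*0)*A(1) - 4)² = ((8*0)*8 - 4)² = (0*8 - 4)² = (0 - 4)² = (-4)² = 16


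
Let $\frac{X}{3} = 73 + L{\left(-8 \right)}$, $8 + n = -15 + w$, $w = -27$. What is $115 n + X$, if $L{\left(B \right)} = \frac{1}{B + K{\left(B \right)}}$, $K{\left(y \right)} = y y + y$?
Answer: $- \frac{88495}{16} \approx -5530.9$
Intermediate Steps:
$n = -50$ ($n = -8 - 42 = -50$)
$K{\left(y \right)} = y + y^{2}$ ($K{\left(y \right)} = y^{2} + y = y + y^{2}$)
$L{\left(B \right)} = \frac{1}{B + B \left(1 + B\right)}$
$X = \frac{3505}{16}$ ($X = 3 \left(73 + \frac{1}{\left(-8\right) \left(2 - 8\right)}\right) = 3 \left(73 - \frac{1}{8 \left(-6\right)}\right) = 3 \left(73 - - \frac{1}{48}\right) = 3 \left(73 + \frac{1}{48}\right) = 3 \cdot \frac{3505}{48} = \frac{3505}{16} \approx 219.06$)
$115 n + X = 115 \left(-50\right) + \frac{3505}{16} = -5750 + \frac{3505}{16} = - \frac{88495}{16}$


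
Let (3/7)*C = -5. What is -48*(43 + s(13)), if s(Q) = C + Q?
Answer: -2128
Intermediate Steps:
C = -35/3 (C = (7/3)*(-5) = -35/3 ≈ -11.667)
s(Q) = -35/3 + Q
-48*(43 + s(13)) = -48*(43 + (-35/3 + 13)) = -48*(43 + 4/3) = -48*133/3 = -2128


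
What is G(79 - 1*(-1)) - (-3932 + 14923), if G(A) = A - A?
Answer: -10991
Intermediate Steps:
G(A) = 0
G(79 - 1*(-1)) - (-3932 + 14923) = 0 - (-3932 + 14923) = 0 - 1*10991 = 0 - 10991 = -10991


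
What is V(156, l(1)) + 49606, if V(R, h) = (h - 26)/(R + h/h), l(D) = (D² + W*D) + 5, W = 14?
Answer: 7788136/157 ≈ 49606.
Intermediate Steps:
l(D) = 5 + D² + 14*D (l(D) = (D² + 14*D) + 5 = 5 + D² + 14*D)
V(R, h) = (-26 + h)/(1 + R) (V(R, h) = (-26 + h)/(R + 1) = (-26 + h)/(1 + R))
V(156, l(1)) + 49606 = (-26 + (5 + 1² + 14*1))/(1 + 156) + 49606 = (-26 + (5 + 1 + 14))/157 + 49606 = (-26 + 20)/157 + 49606 = (1/157)*(-6) + 49606 = -6/157 + 49606 = 7788136/157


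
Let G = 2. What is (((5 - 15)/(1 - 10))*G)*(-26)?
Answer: -520/9 ≈ -57.778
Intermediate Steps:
(((5 - 15)/(1 - 10))*G)*(-26) = (((5 - 15)/(1 - 10))*2)*(-26) = (-10/(-9)*2)*(-26) = (-10*(-⅑)*2)*(-26) = ((10/9)*2)*(-26) = (20/9)*(-26) = -520/9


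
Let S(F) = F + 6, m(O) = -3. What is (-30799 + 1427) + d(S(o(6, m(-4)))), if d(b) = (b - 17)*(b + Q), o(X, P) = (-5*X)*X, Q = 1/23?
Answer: 88635/23 ≈ 3853.7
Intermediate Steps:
Q = 1/23 ≈ 0.043478
o(X, P) = -5*X**2
S(F) = 6 + F
d(b) = (-17 + b)*(1/23 + b) (d(b) = (b - 17)*(b + 1/23) = (-17 + b)*(1/23 + b))
(-30799 + 1427) + d(S(o(6, m(-4)))) = (-30799 + 1427) + (-17/23 + (6 - 5*6**2)**2 - 390*(6 - 5*6**2)/23) = -29372 + (-17/23 + (6 - 5*36)**2 - 390*(6 - 5*36)/23) = -29372 + (-17/23 + (6 - 180)**2 - 390*(6 - 180)/23) = -29372 + (-17/23 + (-174)**2 - 390/23*(-174)) = -29372 + (-17/23 + 30276 + 67860/23) = -29372 + 764191/23 = 88635/23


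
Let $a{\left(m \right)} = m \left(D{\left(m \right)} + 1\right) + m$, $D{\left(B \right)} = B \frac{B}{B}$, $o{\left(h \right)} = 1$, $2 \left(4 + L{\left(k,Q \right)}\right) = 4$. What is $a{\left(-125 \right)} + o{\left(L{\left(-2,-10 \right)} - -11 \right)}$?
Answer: $15376$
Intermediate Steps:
$L{\left(k,Q \right)} = -2$ ($L{\left(k,Q \right)} = -4 + \frac{1}{2} \cdot 4 = -4 + 2 = -2$)
$D{\left(B \right)} = B$ ($D{\left(B \right)} = B 1 = B$)
$a{\left(m \right)} = m + m \left(1 + m\right)$ ($a{\left(m \right)} = m \left(m + 1\right) + m = m \left(1 + m\right) + m = m + m \left(1 + m\right)$)
$a{\left(-125 \right)} + o{\left(L{\left(-2,-10 \right)} - -11 \right)} = - 125 \left(2 - 125\right) + 1 = \left(-125\right) \left(-123\right) + 1 = 15375 + 1 = 15376$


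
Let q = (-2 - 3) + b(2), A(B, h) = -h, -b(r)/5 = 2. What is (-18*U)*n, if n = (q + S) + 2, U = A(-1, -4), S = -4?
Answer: 1224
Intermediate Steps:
b(r) = -10 (b(r) = -5*2 = -10)
q = -15 (q = (-2 - 3) - 10 = -5 - 10 = -15)
U = 4 (U = -1*(-4) = 4)
n = -17 (n = (-15 - 4) + 2 = -19 + 2 = -17)
(-18*U)*n = -18*4*(-17) = -72*(-17) = 1224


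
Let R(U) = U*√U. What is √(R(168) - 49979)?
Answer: √(-49979 + 336*√42) ≈ 218.64*I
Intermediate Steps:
R(U) = U^(3/2)
√(R(168) - 49979) = √(168^(3/2) - 49979) = √(336*√42 - 49979) = √(-49979 + 336*√42)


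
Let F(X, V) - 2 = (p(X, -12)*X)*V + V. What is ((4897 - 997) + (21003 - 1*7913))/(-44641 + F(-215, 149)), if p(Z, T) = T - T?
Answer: -1699/4449 ≈ -0.38188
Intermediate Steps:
p(Z, T) = 0
F(X, V) = 2 + V (F(X, V) = 2 + ((0*X)*V + V) = 2 + (0*V + V) = 2 + (0 + V) = 2 + V)
((4897 - 997) + (21003 - 1*7913))/(-44641 + F(-215, 149)) = ((4897 - 997) + (21003 - 1*7913))/(-44641 + (2 + 149)) = (3900 + (21003 - 7913))/(-44641 + 151) = (3900 + 13090)/(-44490) = 16990*(-1/44490) = -1699/4449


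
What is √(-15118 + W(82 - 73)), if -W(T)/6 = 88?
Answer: I*√15646 ≈ 125.08*I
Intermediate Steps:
W(T) = -528 (W(T) = -6*88 = -528)
√(-15118 + W(82 - 73)) = √(-15118 - 528) = √(-15646) = I*√15646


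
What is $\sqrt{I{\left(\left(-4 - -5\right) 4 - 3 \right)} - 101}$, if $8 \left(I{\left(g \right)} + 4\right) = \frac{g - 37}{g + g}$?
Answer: $\frac{i \sqrt{429}}{2} \approx 10.356 i$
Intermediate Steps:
$I{\left(g \right)} = -4 + \frac{-37 + g}{16 g}$ ($I{\left(g \right)} = -4 + \frac{\left(g - 37\right) \frac{1}{g + g}}{8} = -4 + \frac{\left(-37 + g\right) \frac{1}{2 g}}{8} = -4 + \frac{\frac{1}{2} \frac{1}{g} \left(-37 + g\right)}{8} = -4 + \frac{-37 + g}{16 g}$)
$\sqrt{I{\left(\left(-4 - -5\right) 4 - 3 \right)} - 101} = \sqrt{\frac{-37 - 63 \left(\left(-4 - -5\right) 4 - 3\right)}{16 \left(\left(-4 - -5\right) 4 - 3\right)} - 101} = \sqrt{\frac{-37 - 63 \left(\left(-4 + 5\right) 4 - 3\right)}{16 \left(\left(-4 + 5\right) 4 - 3\right)} - 101} = \sqrt{\frac{-37 - 63 \left(1 \cdot 4 - 3\right)}{16 \left(1 \cdot 4 - 3\right)} - 101} = \sqrt{\frac{-37 - 63 \left(4 - 3\right)}{16 \left(4 - 3\right)} - 101} = \sqrt{\frac{-37 - 63}{16 \cdot 1} - 101} = \sqrt{\frac{1}{16} \cdot 1 \left(-37 - 63\right) - 101} = \sqrt{\frac{1}{16} \cdot 1 \left(-100\right) - 101} = \sqrt{- \frac{25}{4} - 101} = \sqrt{- \frac{429}{4}} = \frac{i \sqrt{429}}{2}$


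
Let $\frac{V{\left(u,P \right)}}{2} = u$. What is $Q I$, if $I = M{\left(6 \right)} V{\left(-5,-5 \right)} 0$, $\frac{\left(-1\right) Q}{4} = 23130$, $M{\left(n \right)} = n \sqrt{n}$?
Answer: $0$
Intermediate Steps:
$V{\left(u,P \right)} = 2 u$
$M{\left(n \right)} = n^{\frac{3}{2}}$
$Q = -92520$ ($Q = \left(-4\right) 23130 = -92520$)
$I = 0$ ($I = 6^{\frac{3}{2}} \cdot 2 \left(-5\right) 0 = 6 \sqrt{6} \left(-10\right) 0 = - 60 \sqrt{6} \cdot 0 = 0$)
$Q I = \left(-92520\right) 0 = 0$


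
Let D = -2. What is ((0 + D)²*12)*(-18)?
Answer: -864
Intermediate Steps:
((0 + D)²*12)*(-18) = ((0 - 2)²*12)*(-18) = ((-2)²*12)*(-18) = (4*12)*(-18) = 48*(-18) = -864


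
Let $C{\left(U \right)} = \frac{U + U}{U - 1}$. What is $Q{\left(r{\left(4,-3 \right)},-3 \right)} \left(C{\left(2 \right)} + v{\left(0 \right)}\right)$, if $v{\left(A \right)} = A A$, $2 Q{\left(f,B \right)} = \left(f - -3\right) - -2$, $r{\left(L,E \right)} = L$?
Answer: $18$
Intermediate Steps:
$Q{\left(f,B \right)} = \frac{5}{2} + \frac{f}{2}$ ($Q{\left(f,B \right)} = \frac{\left(f - -3\right) - -2}{2} = \frac{\left(f + 3\right) + 2}{2} = \frac{\left(3 + f\right) + 2}{2} = \frac{5 + f}{2} = \frac{5}{2} + \frac{f}{2}$)
$C{\left(U \right)} = \frac{2 U}{-1 + U}$
$v{\left(A \right)} = A^{2}$
$Q{\left(r{\left(4,-3 \right)},-3 \right)} \left(C{\left(2 \right)} + v{\left(0 \right)}\right) = \left(\frac{5}{2} + \frac{1}{2} \cdot 4\right) \left(2 \cdot 2 \frac{1}{-1 + 2} + 0^{2}\right) = \left(\frac{5}{2} + 2\right) \left(2 \cdot 2 \cdot 1^{-1} + 0\right) = \frac{9 \left(2 \cdot 2 \cdot 1 + 0\right)}{2} = \frac{9 \left(4 + 0\right)}{2} = \frac{9}{2} \cdot 4 = 18$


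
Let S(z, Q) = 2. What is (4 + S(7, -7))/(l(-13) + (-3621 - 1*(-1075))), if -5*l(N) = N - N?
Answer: -3/1273 ≈ -0.0023566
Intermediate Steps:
l(N) = 0 (l(N) = -(N - N)/5 = -⅕*0 = 0)
(4 + S(7, -7))/(l(-13) + (-3621 - 1*(-1075))) = (4 + 2)/(0 + (-3621 - 1*(-1075))) = 6/(0 + (-3621 + 1075)) = 6/(0 - 2546) = 6/(-2546) = -1/2546*6 = -3/1273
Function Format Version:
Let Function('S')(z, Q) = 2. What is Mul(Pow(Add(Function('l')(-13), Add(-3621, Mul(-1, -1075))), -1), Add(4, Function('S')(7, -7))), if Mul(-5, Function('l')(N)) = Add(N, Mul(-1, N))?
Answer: Rational(-3, 1273) ≈ -0.0023566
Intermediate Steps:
Function('l')(N) = 0 (Function('l')(N) = Mul(Rational(-1, 5), Add(N, Mul(-1, N))) = Mul(Rational(-1, 5), 0) = 0)
Mul(Pow(Add(Function('l')(-13), Add(-3621, Mul(-1, -1075))), -1), Add(4, Function('S')(7, -7))) = Mul(Pow(Add(0, Add(-3621, Mul(-1, -1075))), -1), Add(4, 2)) = Mul(Pow(Add(0, Add(-3621, 1075)), -1), 6) = Mul(Pow(Add(0, -2546), -1), 6) = Mul(Pow(-2546, -1), 6) = Mul(Rational(-1, 2546), 6) = Rational(-3, 1273)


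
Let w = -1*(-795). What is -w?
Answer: -795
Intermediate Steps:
w = 795
-w = -1*795 = -795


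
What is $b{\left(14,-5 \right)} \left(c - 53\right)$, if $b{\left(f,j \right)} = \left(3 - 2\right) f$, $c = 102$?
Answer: $686$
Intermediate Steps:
$b{\left(f,j \right)} = f$ ($b{\left(f,j \right)} = 1 f = f$)
$b{\left(14,-5 \right)} \left(c - 53\right) = 14 \left(102 - 53\right) = 14 \cdot 49 = 686$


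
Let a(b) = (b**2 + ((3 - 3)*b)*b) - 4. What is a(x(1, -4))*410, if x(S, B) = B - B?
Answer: -1640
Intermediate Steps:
x(S, B) = 0
a(b) = -4 + b**2 (a(b) = (b**2 + (0*b)*b) - 4 = (b**2 + 0*b) - 4 = (b**2 + 0) - 4 = b**2 - 4 = -4 + b**2)
a(x(1, -4))*410 = (-4 + 0**2)*410 = (-4 + 0)*410 = -4*410 = -1640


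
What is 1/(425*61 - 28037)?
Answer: -1/2112 ≈ -0.00047348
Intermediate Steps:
1/(425*61 - 28037) = 1/(25925 - 28037) = 1/(-2112) = -1/2112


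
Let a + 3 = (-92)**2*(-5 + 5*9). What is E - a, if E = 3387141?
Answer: 3048584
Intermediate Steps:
a = 338557 (a = -3 + (-92)**2*(-5 + 5*9) = -3 + 8464*(-5 + 45) = -3 + 8464*40 = -3 + 338560 = 338557)
E - a = 3387141 - 1*338557 = 3387141 - 338557 = 3048584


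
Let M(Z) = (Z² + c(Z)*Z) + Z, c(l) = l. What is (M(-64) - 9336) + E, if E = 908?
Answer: -300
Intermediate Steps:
M(Z) = Z + 2*Z² (M(Z) = (Z² + Z*Z) + Z = (Z² + Z²) + Z = 2*Z² + Z = Z + 2*Z²)
(M(-64) - 9336) + E = (-64*(1 + 2*(-64)) - 9336) + 908 = (-64*(1 - 128) - 9336) + 908 = (-64*(-127) - 9336) + 908 = (8128 - 9336) + 908 = -1208 + 908 = -300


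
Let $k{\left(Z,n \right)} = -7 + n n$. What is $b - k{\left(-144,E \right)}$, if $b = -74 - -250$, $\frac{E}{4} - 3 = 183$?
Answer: $-553353$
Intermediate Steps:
$E = 744$ ($E = 12 + 4 \cdot 183 = 12 + 732 = 744$)
$k{\left(Z,n \right)} = -7 + n^{2}$
$b = 176$ ($b = -74 + 250 = 176$)
$b - k{\left(-144,E \right)} = 176 - \left(-7 + 744^{2}\right) = 176 - \left(-7 + 553536\right) = 176 - 553529 = -553353$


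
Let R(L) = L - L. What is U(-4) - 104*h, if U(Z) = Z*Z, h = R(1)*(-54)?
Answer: 16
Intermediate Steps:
R(L) = 0
h = 0 (h = 0*(-54) = 0)
U(Z) = Z²
U(-4) - 104*h = (-4)² - 104*0 = 16 + 0 = 16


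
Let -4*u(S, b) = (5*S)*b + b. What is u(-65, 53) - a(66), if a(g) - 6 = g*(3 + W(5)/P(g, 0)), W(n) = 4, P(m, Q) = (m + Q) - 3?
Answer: 85781/21 ≈ 4084.8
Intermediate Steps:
P(m, Q) = -3 + Q + m (P(m, Q) = (Q + m) - 3 = -3 + Q + m)
u(S, b) = -b/4 - 5*S*b/4 (u(S, b) = -((5*S)*b + b)/4 = -(5*S*b + b)/4 = -(b + 5*S*b)/4 = -b/4 - 5*S*b/4)
a(g) = 6 + g*(3 + 4/(-3 + g)) (a(g) = 6 + g*(3 + 4/(-3 + 0 + g)) = 6 + g*(3 + 4/(-3 + g)))
u(-65, 53) - a(66) = -1/4*53*(1 + 5*(-65)) - (-18 + 66 + 3*66**2)/(-3 + 66) = -1/4*53*(1 - 325) - (-18 + 66 + 3*4356)/63 = -1/4*53*(-324) - (-18 + 66 + 13068)/63 = 4293 - 13116/63 = 4293 - 1*4372/21 = 4293 - 4372/21 = 85781/21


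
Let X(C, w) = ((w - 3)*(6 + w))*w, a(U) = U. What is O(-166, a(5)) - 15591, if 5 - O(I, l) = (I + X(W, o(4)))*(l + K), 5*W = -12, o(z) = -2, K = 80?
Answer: -4876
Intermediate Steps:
W = -12/5 (W = (⅕)*(-12) = -12/5 ≈ -2.4000)
X(C, w) = w*(-3 + w)*(6 + w) (X(C, w) = ((-3 + w)*(6 + w))*w = w*(-3 + w)*(6 + w))
O(I, l) = 5 - (40 + I)*(80 + l) (O(I, l) = 5 - (I - 2*(-18 + (-2)² + 3*(-2)))*(l + 80) = 5 - (I - 2*(-18 + 4 - 6))*(80 + l) = 5 - (I - 2*(-20))*(80 + l) = 5 - (I + 40)*(80 + l) = 5 - (40 + I)*(80 + l))
O(-166, a(5)) - 15591 = (-3195 - 80*(-166) - 40*5 - 1*(-166)*5) - 15591 = (-3195 + 13280 - 200 + 830) - 15591 = 10715 - 15591 = -4876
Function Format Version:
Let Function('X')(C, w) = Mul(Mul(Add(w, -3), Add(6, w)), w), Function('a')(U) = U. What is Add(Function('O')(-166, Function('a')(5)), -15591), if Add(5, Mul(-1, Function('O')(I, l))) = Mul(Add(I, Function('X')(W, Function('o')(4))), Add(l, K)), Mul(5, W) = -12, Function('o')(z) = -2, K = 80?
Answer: -4876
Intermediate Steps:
W = Rational(-12, 5) (W = Mul(Rational(1, 5), -12) = Rational(-12, 5) ≈ -2.4000)
Function('X')(C, w) = Mul(w, Add(-3, w), Add(6, w)) (Function('X')(C, w) = Mul(Mul(Add(-3, w), Add(6, w)), w) = Mul(w, Add(-3, w), Add(6, w)))
Function('O')(I, l) = Add(5, Mul(-1, Add(40, I), Add(80, l))) (Function('O')(I, l) = Add(5, Mul(-1, Mul(Add(I, Mul(-2, Add(-18, Pow(-2, 2), Mul(3, -2)))), Add(l, 80)))) = Add(5, Mul(-1, Mul(Add(I, Mul(-2, Add(-18, 4, -6))), Add(80, l)))) = Add(5, Mul(-1, Mul(Add(I, Mul(-2, -20)), Add(80, l)))) = Add(5, Mul(-1, Mul(Add(I, 40), Add(80, l)))) = Add(5, Mul(-1, Mul(Add(40, I), Add(80, l)))) = Add(5, Mul(-1, Add(40, I), Add(80, l))))
Add(Function('O')(-166, Function('a')(5)), -15591) = Add(Add(-3195, Mul(-80, -166), Mul(-40, 5), Mul(-1, -166, 5)), -15591) = Add(Add(-3195, 13280, -200, 830), -15591) = Add(10715, -15591) = -4876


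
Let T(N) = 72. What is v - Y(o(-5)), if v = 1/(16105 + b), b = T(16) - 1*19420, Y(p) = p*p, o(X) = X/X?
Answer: -3244/3243 ≈ -1.0003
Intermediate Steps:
o(X) = 1
Y(p) = p²
b = -19348 (b = 72 - 1*19420 = 72 - 19420 = -19348)
v = -1/3243 (v = 1/(16105 - 19348) = 1/(-3243) = -1/3243 ≈ -0.00030836)
v - Y(o(-5)) = -1/3243 - 1*1² = -1/3243 - 1*1 = -1/3243 - 1 = -3244/3243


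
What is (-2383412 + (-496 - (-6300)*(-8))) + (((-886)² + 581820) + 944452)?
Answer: -123040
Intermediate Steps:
(-2383412 + (-496 - (-6300)*(-8))) + (((-886)² + 581820) + 944452) = (-2383412 + (-496 - 525*96)) + ((784996 + 581820) + 944452) = (-2383412 + (-496 - 50400)) + (1366816 + 944452) = (-2383412 - 50896) + 2311268 = -2434308 + 2311268 = -123040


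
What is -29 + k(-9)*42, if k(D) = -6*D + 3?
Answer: 2365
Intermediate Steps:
k(D) = 3 - 6*D
-29 + k(-9)*42 = -29 + (3 - 6*(-9))*42 = -29 + (3 + 54)*42 = -29 + 57*42 = -29 + 2394 = 2365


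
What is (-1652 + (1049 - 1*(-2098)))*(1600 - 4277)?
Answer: -4002115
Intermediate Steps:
(-1652 + (1049 - 1*(-2098)))*(1600 - 4277) = (-1652 + (1049 + 2098))*(-2677) = (-1652 + 3147)*(-2677) = 1495*(-2677) = -4002115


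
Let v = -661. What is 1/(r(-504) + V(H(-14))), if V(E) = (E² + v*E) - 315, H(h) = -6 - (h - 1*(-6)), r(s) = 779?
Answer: -1/854 ≈ -0.0011710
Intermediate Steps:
H(h) = -12 - h (H(h) = -6 - (h + 6) = -6 - (6 + h) = -6 + (-6 - h) = -12 - h)
V(E) = -315 + E² - 661*E (V(E) = (E² - 661*E) - 315 = -315 + E² - 661*E)
1/(r(-504) + V(H(-14))) = 1/(779 + (-315 + (-12 - 1*(-14))² - 661*(-12 - 1*(-14)))) = 1/(779 + (-315 + (-12 + 14)² - 661*(-12 + 14))) = 1/(779 + (-315 + 2² - 661*2)) = 1/(779 + (-315 + 4 - 1322)) = 1/(779 - 1633) = 1/(-854) = -1/854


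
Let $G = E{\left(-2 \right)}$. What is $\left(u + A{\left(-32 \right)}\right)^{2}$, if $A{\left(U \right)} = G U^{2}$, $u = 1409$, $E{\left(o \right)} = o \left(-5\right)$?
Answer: $135699201$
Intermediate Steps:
$E{\left(o \right)} = - 5 o$
$G = 10$ ($G = \left(-5\right) \left(-2\right) = 10$)
$A{\left(U \right)} = 10 U^{2}$
$\left(u + A{\left(-32 \right)}\right)^{2} = \left(1409 + 10 \left(-32\right)^{2}\right)^{2} = \left(1409 + 10 \cdot 1024\right)^{2} = \left(1409 + 10240\right)^{2} = 11649^{2} = 135699201$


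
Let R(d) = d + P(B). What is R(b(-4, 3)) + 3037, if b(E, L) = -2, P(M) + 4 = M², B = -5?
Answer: 3056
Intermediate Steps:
P(M) = -4 + M²
R(d) = 21 + d (R(d) = d + (-4 + (-5)²) = d + (-4 + 25) = d + 21 = 21 + d)
R(b(-4, 3)) + 3037 = (21 - 2) + 3037 = 19 + 3037 = 3056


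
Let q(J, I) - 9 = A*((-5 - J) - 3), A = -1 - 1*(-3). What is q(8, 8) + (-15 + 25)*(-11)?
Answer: -133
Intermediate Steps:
A = 2 (A = -1 + 3 = 2)
q(J, I) = -7 - 2*J (q(J, I) = 9 + 2*((-5 - J) - 3) = 9 + 2*(-8 - J) = 9 + (-16 - 2*J) = -7 - 2*J)
q(8, 8) + (-15 + 25)*(-11) = (-7 - 2*8) + (-15 + 25)*(-11) = (-7 - 16) + 10*(-11) = -23 - 110 = -133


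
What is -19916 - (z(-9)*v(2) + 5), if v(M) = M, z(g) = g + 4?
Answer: -19911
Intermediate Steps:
z(g) = 4 + g
-19916 - (z(-9)*v(2) + 5) = -19916 - ((4 - 9)*2 + 5) = -19916 - (-5*2 + 5) = -19916 - (-10 + 5) = -19916 - 1*(-5) = -19916 + 5 = -19911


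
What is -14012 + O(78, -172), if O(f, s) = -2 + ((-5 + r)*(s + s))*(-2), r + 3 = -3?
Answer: -21582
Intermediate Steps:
r = -6 (r = -3 - 3 = -6)
O(f, s) = -2 + 44*s (O(f, s) = -2 + ((-5 - 6)*(s + s))*(-2) = -2 - 22*s*(-2) = -2 + 44*s)
-14012 + O(78, -172) = -14012 + (-2 + 44*(-172)) = -14012 + (-2 - 7568) = -14012 - 7570 = -21582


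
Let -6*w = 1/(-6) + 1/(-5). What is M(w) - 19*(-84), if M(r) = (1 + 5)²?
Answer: 1632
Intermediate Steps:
w = 11/180 (w = -(1/(-6) + 1/(-5))/6 = -(1*(-⅙) + 1*(-⅕))/6 = -(-⅙ - ⅕)/6 = -⅙*(-11/30) = 11/180 ≈ 0.061111)
M(r) = 36 (M(r) = 6² = 36)
M(w) - 19*(-84) = 36 - 19*(-84) = 36 + 1596 = 1632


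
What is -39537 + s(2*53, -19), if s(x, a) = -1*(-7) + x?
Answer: -39424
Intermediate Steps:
s(x, a) = 7 + x
-39537 + s(2*53, -19) = -39537 + (7 + 2*53) = -39537 + (7 + 106) = -39537 + 113 = -39424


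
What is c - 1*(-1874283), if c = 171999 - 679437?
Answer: 1366845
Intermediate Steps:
c = -507438
c - 1*(-1874283) = -507438 - 1*(-1874283) = -507438 + 1874283 = 1366845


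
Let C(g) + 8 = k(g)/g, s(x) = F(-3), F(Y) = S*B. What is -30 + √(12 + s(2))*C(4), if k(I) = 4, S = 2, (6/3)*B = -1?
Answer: -30 - 7*√11 ≈ -53.216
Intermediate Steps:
B = -½ (B = (½)*(-1) = -½ ≈ -0.50000)
F(Y) = -1 (F(Y) = 2*(-½) = -1)
s(x) = -1
C(g) = -8 + 4/g
-30 + √(12 + s(2))*C(4) = -30 + √(12 - 1)*(-8 + 4/4) = -30 + √11*(-8 + 4*(¼)) = -30 + √11*(-8 + 1) = -30 + √11*(-7) = -30 - 7*√11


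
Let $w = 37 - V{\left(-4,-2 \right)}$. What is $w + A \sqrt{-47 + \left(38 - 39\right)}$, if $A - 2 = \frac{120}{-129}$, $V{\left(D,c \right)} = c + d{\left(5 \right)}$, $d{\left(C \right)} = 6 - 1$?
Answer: $34 + \frac{184 i \sqrt{3}}{43} \approx 34.0 + 7.4116 i$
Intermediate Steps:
$d{\left(C \right)} = 5$ ($d{\left(C \right)} = 6 - 1 = 5$)
$V{\left(D,c \right)} = 5 + c$ ($V{\left(D,c \right)} = c + 5 = 5 + c$)
$A = \frac{46}{43}$ ($A = 2 + \frac{120}{-129} = 2 + 120 \left(- \frac{1}{129}\right) = 2 - \frac{40}{43} = \frac{46}{43} \approx 1.0698$)
$w = 34$ ($w = 37 - \left(5 - 2\right) = 37 - 3 = 34$)
$w + A \sqrt{-47 + \left(38 - 39\right)} = 34 + \frac{46 \sqrt{-47 + \left(38 - 39\right)}}{43} = 34 + \frac{46 \sqrt{-47 - 1}}{43} = 34 + \frac{46 \sqrt{-48}}{43} = 34 + \frac{46 \cdot 4 i \sqrt{3}}{43} = 34 + \frac{184 i \sqrt{3}}{43}$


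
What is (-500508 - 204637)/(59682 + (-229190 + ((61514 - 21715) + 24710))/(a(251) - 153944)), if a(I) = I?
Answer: -108375850485/9172870307 ≈ -11.815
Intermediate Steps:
(-500508 - 204637)/(59682 + (-229190 + ((61514 - 21715) + 24710))/(a(251) - 153944)) = (-500508 - 204637)/(59682 + (-229190 + ((61514 - 21715) + 24710))/(251 - 153944)) = -705145/(59682 + (-229190 + (39799 + 24710))/(-153693)) = -705145/(59682 + (-229190 + 64509)*(-1/153693)) = -705145/(59682 - 164681*(-1/153693)) = -705145/(59682 + 164681/153693) = -705145/9172870307/153693 = -705145*153693/9172870307 = -108375850485/9172870307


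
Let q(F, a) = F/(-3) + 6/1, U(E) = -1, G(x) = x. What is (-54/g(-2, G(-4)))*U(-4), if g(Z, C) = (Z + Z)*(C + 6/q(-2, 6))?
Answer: 135/31 ≈ 4.3548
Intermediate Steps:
q(F, a) = 6 - F/3 (q(F, a) = F*(-1/3) + 6*1 = -F/3 + 6 = 6 - F/3)
g(Z, C) = 2*Z*(9/10 + C) (g(Z, C) = (Z + Z)*(C + 6/(6 - 1/3*(-2))) = (2*Z)*(C + 6/(6 + 2/3)) = (2*Z)*(C + 6/(20/3)) = (2*Z)*(C + 6*(3/20)) = (2*Z)*(C + 9/10) = (2*Z)*(9/10 + C) = 2*Z*(9/10 + C))
(-54/g(-2, G(-4)))*U(-4) = -54/((1/5)*(-2)*(9 + 10*(-4)))*(-1) = -54/((1/5)*(-2)*(9 - 40))*(-1) = -54/((1/5)*(-2)*(-31))*(-1) = -54/62/5*(-1) = -54*5/62*(-1) = -9*15/31*(-1) = -135/31*(-1) = 135/31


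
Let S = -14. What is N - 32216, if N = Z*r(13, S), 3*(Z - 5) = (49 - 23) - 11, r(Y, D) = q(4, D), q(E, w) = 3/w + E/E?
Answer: -225457/7 ≈ -32208.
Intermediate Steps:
q(E, w) = 1 + 3/w (q(E, w) = 3/w + 1 = 1 + 3/w)
r(Y, D) = (3 + D)/D
Z = 10 (Z = 5 + ((49 - 23) - 11)/3 = 5 + (26 - 11)/3 = 5 + (⅓)*15 = 5 + 5 = 10)
N = 55/7 (N = 10*((3 - 14)/(-14)) = 10*(-1/14*(-11)) = 10*(11/14) = 55/7 ≈ 7.8571)
N - 32216 = 55/7 - 32216 = -225457/7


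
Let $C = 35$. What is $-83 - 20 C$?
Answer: $-783$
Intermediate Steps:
$-83 - 20 C = -83 - 700 = -783$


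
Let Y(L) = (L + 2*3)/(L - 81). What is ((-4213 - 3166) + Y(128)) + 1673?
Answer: -268048/47 ≈ -5703.1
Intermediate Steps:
Y(L) = (6 + L)/(-81 + L) (Y(L) = (L + 6)/(-81 + L) = (6 + L)/(-81 + L))
((-4213 - 3166) + Y(128)) + 1673 = ((-4213 - 3166) + (6 + 128)/(-81 + 128)) + 1673 = (-7379 + 134/47) + 1673 = -346679/47 + 1673 = -268048/47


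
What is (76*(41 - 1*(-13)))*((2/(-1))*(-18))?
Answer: 147744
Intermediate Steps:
(76*(41 - 1*(-13)))*((2/(-1))*(-18)) = (76*(41 + 13))*((2*(-1))*(-18)) = (76*54)*(-2*(-18)) = 4104*36 = 147744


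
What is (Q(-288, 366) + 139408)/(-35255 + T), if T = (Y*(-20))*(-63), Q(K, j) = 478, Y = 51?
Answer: 139886/29005 ≈ 4.8228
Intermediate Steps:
T = 64260 (T = (51*(-20))*(-63) = -1020*(-63) = 64260)
(Q(-288, 366) + 139408)/(-35255 + T) = (478 + 139408)/(-35255 + 64260) = 139886/29005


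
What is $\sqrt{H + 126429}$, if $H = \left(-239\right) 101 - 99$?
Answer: $\sqrt{102191} \approx 319.67$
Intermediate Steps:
$H = -24238$ ($H = -24139 - 99 = -24238$)
$\sqrt{H + 126429} = \sqrt{-24238 + 126429} = \sqrt{102191}$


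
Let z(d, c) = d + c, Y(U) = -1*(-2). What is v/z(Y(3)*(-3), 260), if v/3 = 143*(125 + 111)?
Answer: 50622/127 ≈ 398.60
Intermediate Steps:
Y(U) = 2
v = 101244 (v = 3*(143*(125 + 111)) = 3*(143*236) = 3*33748 = 101244)
z(d, c) = c + d
v/z(Y(3)*(-3), 260) = 101244/(260 + 2*(-3)) = 101244/(260 - 6) = 101244/254 = 101244*(1/254) = 50622/127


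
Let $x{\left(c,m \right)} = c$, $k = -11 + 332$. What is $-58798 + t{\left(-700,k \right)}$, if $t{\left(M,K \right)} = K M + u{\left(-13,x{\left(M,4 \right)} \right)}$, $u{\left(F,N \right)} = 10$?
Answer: $-283488$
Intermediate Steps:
$k = 321$
$t{\left(M,K \right)} = 10 + K M$ ($t{\left(M,K \right)} = K M + 10 = 10 + K M$)
$-58798 + t{\left(-700,k \right)} = -58798 + \left(10 + 321 \left(-700\right)\right) = -58798 + \left(10 - 224700\right) = -58798 - 224690 = -283488$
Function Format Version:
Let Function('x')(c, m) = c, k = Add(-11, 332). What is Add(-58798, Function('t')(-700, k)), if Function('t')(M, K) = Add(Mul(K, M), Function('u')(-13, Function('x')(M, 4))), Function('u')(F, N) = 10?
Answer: -283488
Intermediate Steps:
k = 321
Function('t')(M, K) = Add(10, Mul(K, M)) (Function('t')(M, K) = Add(Mul(K, M), 10) = Add(10, Mul(K, M)))
Add(-58798, Function('t')(-700, k)) = Add(-58798, Add(10, Mul(321, -700))) = Add(-58798, Add(10, -224700)) = Add(-58798, -224690) = -283488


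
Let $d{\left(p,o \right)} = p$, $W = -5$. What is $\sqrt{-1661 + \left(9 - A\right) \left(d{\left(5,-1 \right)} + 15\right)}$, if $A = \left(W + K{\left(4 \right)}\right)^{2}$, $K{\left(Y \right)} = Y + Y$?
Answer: $i \sqrt{1661} \approx 40.755 i$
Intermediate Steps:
$K{\left(Y \right)} = 2 Y$
$A = 9$ ($A = \left(-5 + 2 \cdot 4\right)^{2} = \left(-5 + 8\right)^{2} = 3^{2} = 9$)
$\sqrt{-1661 + \left(9 - A\right) \left(d{\left(5,-1 \right)} + 15\right)} = \sqrt{-1661 + \left(9 - 9\right) \left(5 + 15\right)} = \sqrt{-1661 + \left(9 - 9\right) 20} = \sqrt{-1661 + 0 \cdot 20} = \sqrt{-1661 + 0} = \sqrt{-1661} = i \sqrt{1661}$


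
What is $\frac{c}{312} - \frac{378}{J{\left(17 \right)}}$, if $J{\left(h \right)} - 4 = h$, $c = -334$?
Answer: $- \frac{2975}{156} \approx -19.071$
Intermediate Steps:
$J{\left(h \right)} = 4 + h$
$\frac{c}{312} - \frac{378}{J{\left(17 \right)}} = - \frac{334}{312} - \frac{378}{4 + 17} = \left(-334\right) \frac{1}{312} - \frac{378}{21} = - \frac{167}{156} - 18 = - \frac{2975}{156}$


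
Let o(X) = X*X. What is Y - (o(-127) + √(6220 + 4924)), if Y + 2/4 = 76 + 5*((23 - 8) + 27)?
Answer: -31687/2 - 2*√2786 ≈ -15949.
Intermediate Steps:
o(X) = X²
Y = 571/2 (Y = -½ + (76 + 5*((23 - 8) + 27)) = -½ + (76 + 5*(15 + 27)) = -½ + (76 + 5*42) = -½ + (76 + 210) = -½ + 286 = 571/2 ≈ 285.50)
Y - (o(-127) + √(6220 + 4924)) = 571/2 - ((-127)² + √(6220 + 4924)) = 571/2 - (16129 + √11144) = 571/2 - (16129 + 2*√2786) = 571/2 + (-16129 - 2*√2786) = -31687/2 - 2*√2786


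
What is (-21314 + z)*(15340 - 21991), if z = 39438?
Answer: -120542724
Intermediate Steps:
(-21314 + z)*(15340 - 21991) = (-21314 + 39438)*(15340 - 21991) = 18124*(-6651) = -120542724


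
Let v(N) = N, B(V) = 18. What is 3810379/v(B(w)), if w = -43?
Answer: 3810379/18 ≈ 2.1169e+5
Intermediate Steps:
3810379/v(B(w)) = 3810379/18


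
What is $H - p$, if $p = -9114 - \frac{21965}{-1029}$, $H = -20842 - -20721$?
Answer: $\frac{9231832}{1029} \approx 8971.7$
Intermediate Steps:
$H = -121$ ($H = -20842 + 20721 = -121$)
$p = - \frac{9356341}{1029}$ ($p = -9114 - 21965 \left(- \frac{1}{1029}\right) = -9114 - - \frac{21965}{1029} = -9114 + \frac{21965}{1029} = - \frac{9356341}{1029} \approx -9092.7$)
$H - p = -121 - - \frac{9356341}{1029} = -121 + \frac{9356341}{1029} = \frac{9231832}{1029}$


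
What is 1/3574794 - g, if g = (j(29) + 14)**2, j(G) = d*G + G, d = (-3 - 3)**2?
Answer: -4223865771785/3574794 ≈ -1.1816e+6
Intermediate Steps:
d = 36 (d = (-6)**2 = 36)
j(G) = 37*G (j(G) = 36*G + G = 37*G)
g = 1181569 (g = (37*29 + 14)**2 = (1073 + 14)**2 = 1087**2 = 1181569)
1/3574794 - g = 1/3574794 - 1*1181569 = 1/3574794 - 1181569 = -4223865771785/3574794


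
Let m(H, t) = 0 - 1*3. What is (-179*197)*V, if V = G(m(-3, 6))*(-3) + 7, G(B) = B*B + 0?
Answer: 705260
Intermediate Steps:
m(H, t) = -3 (m(H, t) = 0 - 3 = -3)
G(B) = B**2 (G(B) = B**2 + 0 = B**2)
V = -20 (V = (-3)**2*(-3) + 7 = 9*(-3) + 7 = -27 + 7 = -20)
(-179*197)*V = -179*197*(-20) = -35263*(-20) = 705260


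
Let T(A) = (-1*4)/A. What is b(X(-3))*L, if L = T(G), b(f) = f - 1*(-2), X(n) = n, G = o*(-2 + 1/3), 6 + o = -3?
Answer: 4/15 ≈ 0.26667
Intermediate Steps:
o = -9 (o = -6 - 3 = -9)
G = 15 (G = -9*(-2 + 1/3) = -9*(-2 + ⅓) = -9*(-5/3) = 15)
T(A) = -4/A
b(f) = 2 + f (b(f) = f + 2 = 2 + f)
L = -4/15 ≈ -0.26667
b(X(-3))*L = (2 - 3)*(-4/15) = -1*(-4/15) = 4/15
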